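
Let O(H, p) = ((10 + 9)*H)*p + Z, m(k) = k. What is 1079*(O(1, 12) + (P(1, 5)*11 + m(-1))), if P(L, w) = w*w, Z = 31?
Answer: 575107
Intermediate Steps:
O(H, p) = 31 + 19*H*p (O(H, p) = ((10 + 9)*H)*p + 31 = (19*H)*p + 31 = 19*H*p + 31 = 31 + 19*H*p)
P(L, w) = w²
1079*(O(1, 12) + (P(1, 5)*11 + m(-1))) = 1079*((31 + 19*1*12) + (5²*11 - 1)) = 1079*((31 + 228) + (25*11 - 1)) = 1079*(259 + (275 - 1)) = 1079*(259 + 274) = 1079*533 = 575107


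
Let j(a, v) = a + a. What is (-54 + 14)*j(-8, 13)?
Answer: 640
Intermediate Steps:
j(a, v) = 2*a
(-54 + 14)*j(-8, 13) = (-54 + 14)*(2*(-8)) = -40*(-16) = 640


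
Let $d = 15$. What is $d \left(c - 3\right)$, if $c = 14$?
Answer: $165$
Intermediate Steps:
$d \left(c - 3\right) = 15 \left(14 - 3\right) = 15 \cdot 11 = 165$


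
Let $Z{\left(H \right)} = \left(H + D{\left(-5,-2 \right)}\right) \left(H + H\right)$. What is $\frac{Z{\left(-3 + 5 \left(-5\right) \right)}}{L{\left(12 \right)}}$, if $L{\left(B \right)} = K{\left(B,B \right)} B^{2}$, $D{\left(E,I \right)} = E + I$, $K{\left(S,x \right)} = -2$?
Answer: $- \frac{245}{36} \approx -6.8056$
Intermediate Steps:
$Z{\left(H \right)} = 2 H \left(-7 + H\right)$ ($Z{\left(H \right)} = \left(H - 7\right) \left(H + H\right) = \left(H - 7\right) 2 H = \left(-7 + H\right) 2 H = 2 H \left(-7 + H\right)$)
$L{\left(B \right)} = - 2 B^{2}$
$\frac{Z{\left(-3 + 5 \left(-5\right) \right)}}{L{\left(12 \right)}} = \frac{2 \left(-3 + 5 \left(-5\right)\right) \left(-7 + \left(-3 + 5 \left(-5\right)\right)\right)}{\left(-2\right) 12^{2}} = \frac{2 \left(-3 - 25\right) \left(-7 - 28\right)}{\left(-2\right) 144} = \frac{2 \left(-28\right) \left(-7 - 28\right)}{-288} = 2 \left(-28\right) \left(-35\right) \left(- \frac{1}{288}\right) = 1960 \left(- \frac{1}{288}\right) = - \frac{245}{36}$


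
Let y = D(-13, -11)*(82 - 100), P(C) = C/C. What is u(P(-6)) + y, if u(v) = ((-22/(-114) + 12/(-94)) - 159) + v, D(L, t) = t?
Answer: 107335/2679 ≈ 40.065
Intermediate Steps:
P(C) = 1
u(v) = -425786/2679 + v (u(v) = ((-22*(-1/114) + 12*(-1/94)) - 159) + v = ((11/57 - 6/47) - 159) + v = (175/2679 - 159) + v = -425786/2679 + v)
y = 198 (y = -11*(82 - 100) = -11*(-18) = 198)
u(P(-6)) + y = (-425786/2679 + 1) + 198 = -423107/2679 + 198 = 107335/2679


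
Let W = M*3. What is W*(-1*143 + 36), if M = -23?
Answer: 7383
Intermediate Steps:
W = -69 (W = -23*3 = -69)
W*(-1*143 + 36) = -69*(-1*143 + 36) = -69*(-143 + 36) = -69*(-107) = 7383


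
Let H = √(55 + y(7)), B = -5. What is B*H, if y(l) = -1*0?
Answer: -5*√55 ≈ -37.081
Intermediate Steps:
y(l) = 0
H = √55 (H = √(55 + 0) = √55 ≈ 7.4162)
B*H = -5*√55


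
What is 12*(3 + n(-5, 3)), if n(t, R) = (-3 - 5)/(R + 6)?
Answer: 76/3 ≈ 25.333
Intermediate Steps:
n(t, R) = -8/(6 + R)
12*(3 + n(-5, 3)) = 12*(3 - 8/(6 + 3)) = 12*(3 - 8/9) = 12*(19/9) = 76/3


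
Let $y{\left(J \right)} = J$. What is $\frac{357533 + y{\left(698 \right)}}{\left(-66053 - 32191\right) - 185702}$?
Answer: $- \frac{358231}{283946} \approx -1.2616$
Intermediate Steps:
$\frac{357533 + y{\left(698 \right)}}{\left(-66053 - 32191\right) - 185702} = \frac{357533 + 698}{\left(-66053 - 32191\right) - 185702} = \frac{358231}{\left(-66053 - 32191\right) - 185702} = \frac{358231}{-98244 - 185702} = \frac{358231}{-283946} = 358231 \left(- \frac{1}{283946}\right) = - \frac{358231}{283946}$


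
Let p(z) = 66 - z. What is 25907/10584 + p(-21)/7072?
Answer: 3288127/1336608 ≈ 2.4601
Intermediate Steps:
25907/10584 + p(-21)/7072 = 25907/10584 + (66 - 1*(-21))/7072 = 25907*(1/10584) + (66 + 21)*(1/7072) = 3701/1512 + 87*(1/7072) = 3701/1512 + 87/7072 = 3288127/1336608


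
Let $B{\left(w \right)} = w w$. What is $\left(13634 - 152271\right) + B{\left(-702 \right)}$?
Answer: $354167$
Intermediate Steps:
$B{\left(w \right)} = w^{2}$
$\left(13634 - 152271\right) + B{\left(-702 \right)} = \left(13634 - 152271\right) + \left(-702\right)^{2} = -138637 + 492804 = 354167$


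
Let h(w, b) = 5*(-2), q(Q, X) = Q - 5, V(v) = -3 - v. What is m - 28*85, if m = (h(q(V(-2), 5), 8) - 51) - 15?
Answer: -2456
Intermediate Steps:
q(Q, X) = -5 + Q
h(w, b) = -10
m = -76 (m = (-10 - 51) - 15 = -61 - 15 = -76)
m - 28*85 = -76 - 28*85 = -76 - 2380 = -2456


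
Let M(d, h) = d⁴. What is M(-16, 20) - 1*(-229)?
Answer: 65765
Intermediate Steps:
M(-16, 20) - 1*(-229) = (-16)⁴ - 1*(-229) = 65536 + 229 = 65765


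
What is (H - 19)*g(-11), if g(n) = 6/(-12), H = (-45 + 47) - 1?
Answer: 9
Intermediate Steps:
H = 1 (H = 2 - 1 = 1)
g(n) = -1/2 (g(n) = 6*(-1/12) = -1/2)
(H - 19)*g(-11) = (1 - 19)*(-1/2) = -18*(-1/2) = 9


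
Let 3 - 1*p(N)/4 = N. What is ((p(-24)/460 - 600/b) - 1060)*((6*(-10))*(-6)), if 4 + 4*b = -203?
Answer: -8678856/23 ≈ -3.7734e+5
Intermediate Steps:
p(N) = 12 - 4*N
b = -207/4 (b = -1 + (¼)*(-203) = -1 - 203/4 = -207/4 ≈ -51.750)
((p(-24)/460 - 600/b) - 1060)*((6*(-10))*(-6)) = (((12 - 4*(-24))/460 - 600/(-207/4)) - 1060)*((6*(-10))*(-6)) = (((12 + 96)*(1/460) - 600*(-4/207)) - 1060)*(-60*(-6)) = ((108*(1/460) + 800/69) - 1060)*360 = ((27/115 + 800/69) - 1060)*360 = (4081/345 - 1060)*360 = -361619/345*360 = -8678856/23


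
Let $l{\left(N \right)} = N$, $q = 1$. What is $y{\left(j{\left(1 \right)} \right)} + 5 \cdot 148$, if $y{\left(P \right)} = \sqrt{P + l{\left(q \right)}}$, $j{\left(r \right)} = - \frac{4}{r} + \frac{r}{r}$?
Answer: $740 + i \sqrt{2} \approx 740.0 + 1.4142 i$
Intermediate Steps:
$j{\left(r \right)} = 1 - \frac{4}{r}$ ($j{\left(r \right)} = - \frac{4}{r} + 1 = 1 - \frac{4}{r}$)
$y{\left(P \right)} = \sqrt{1 + P}$ ($y{\left(P \right)} = \sqrt{P + 1} = \sqrt{1 + P}$)
$y{\left(j{\left(1 \right)} \right)} + 5 \cdot 148 = \sqrt{1 + \frac{-4 + 1}{1}} + 5 \cdot 148 = \sqrt{1 + 1 \left(-3\right)} + 740 = \sqrt{1 - 3} + 740 = \sqrt{-2} + 740 = i \sqrt{2} + 740 = 740 + i \sqrt{2}$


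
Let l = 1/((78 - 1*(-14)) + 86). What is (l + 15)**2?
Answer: 7134241/31684 ≈ 225.17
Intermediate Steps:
l = 1/178 (l = 1/((78 + 14) + 86) = 1/(92 + 86) = 1/178 ≈ 0.0056180)
(l + 15)**2 = (1/178 + 15)**2 = (2671/178)**2 = 7134241/31684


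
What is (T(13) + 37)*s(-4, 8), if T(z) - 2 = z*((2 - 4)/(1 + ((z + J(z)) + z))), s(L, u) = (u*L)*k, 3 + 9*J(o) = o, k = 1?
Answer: -308256/253 ≈ -1218.4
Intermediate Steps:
J(o) = -⅓ + o/9
s(L, u) = L*u (s(L, u) = (u*L)*1 = (L*u)*1 = L*u)
T(z) = 2 - 2*z/(⅔ + 19*z/9) (T(z) = 2 + z*((2 - 4)/(1 + ((z + (-⅓ + z/9)) + z))) = 2 + z*(-2/(1 + ((-⅓ + 10*z/9) + z))) = 2 + z*(-2/(1 + (-⅓ + 19*z/9))) = 2 + z*(-2/(⅔ + 19*z/9)) = 2 - 2*z/(⅔ + 19*z/9))
(T(13) + 37)*s(-4, 8) = (4*(3 + 5*13)/(6 + 19*13) + 37)*(-4*8) = (4*(3 + 65)/(6 + 247) + 37)*(-32) = (4*68/253 + 37)*(-32) = (4*(1/253)*68 + 37)*(-32) = (272/253 + 37)*(-32) = (9633/253)*(-32) = -308256/253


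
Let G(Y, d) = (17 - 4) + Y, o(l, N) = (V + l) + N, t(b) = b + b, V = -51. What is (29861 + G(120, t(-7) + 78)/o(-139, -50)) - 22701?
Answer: 1718267/240 ≈ 7159.4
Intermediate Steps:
t(b) = 2*b
o(l, N) = -51 + N + l (o(l, N) = (-51 + l) + N = -51 + N + l)
G(Y, d) = 13 + Y
(29861 + G(120, t(-7) + 78)/o(-139, -50)) - 22701 = (29861 + (13 + 120)/(-51 - 50 - 139)) - 22701 = (29861 + 133/(-240)) - 22701 = (29861 + 133*(-1/240)) - 22701 = (29861 - 133/240) - 22701 = 7166507/240 - 22701 = 1718267/240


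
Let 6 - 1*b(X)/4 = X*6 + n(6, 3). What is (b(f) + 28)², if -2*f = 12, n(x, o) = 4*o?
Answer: 21904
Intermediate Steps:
f = -6 (f = -½*12 = -6)
b(X) = -24 - 24*X (b(X) = 24 - 4*(X*6 + 4*3) = 24 - 4*(6*X + 12) = 24 - 4*(12 + 6*X) = 24 + (-48 - 24*X) = -24 - 24*X)
(b(f) + 28)² = ((-24 - 24*(-6)) + 28)² = ((-24 + 144) + 28)² = (120 + 28)² = 148² = 21904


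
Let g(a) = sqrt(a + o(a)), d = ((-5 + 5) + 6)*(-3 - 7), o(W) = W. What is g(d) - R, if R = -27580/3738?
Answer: 1970/267 + 2*I*sqrt(30) ≈ 7.3783 + 10.954*I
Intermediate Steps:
R = -1970/267 (R = -27580*1/3738 = -1970/267 ≈ -7.3783)
d = -60 (d = (0 + 6)*(-10) = 6*(-10) = -60)
g(a) = sqrt(2)*sqrt(a) (g(a) = sqrt(a + a) = sqrt(2*a) = sqrt(2)*sqrt(a))
g(d) - R = sqrt(2)*sqrt(-60) - 1*(-1970/267) = sqrt(2)*(2*I*sqrt(15)) + 1970/267 = 2*I*sqrt(30) + 1970/267 = 1970/267 + 2*I*sqrt(30)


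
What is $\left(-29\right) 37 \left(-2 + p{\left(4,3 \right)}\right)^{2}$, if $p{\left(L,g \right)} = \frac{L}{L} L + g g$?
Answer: $-129833$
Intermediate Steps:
$p{\left(L,g \right)} = L + g^{2}$ ($p{\left(L,g \right)} = 1 L + g^{2} = L + g^{2}$)
$\left(-29\right) 37 \left(-2 + p{\left(4,3 \right)}\right)^{2} = \left(-29\right) 37 \left(-2 + \left(4 + 3^{2}\right)\right)^{2} = - 1073 \left(-2 + \left(4 + 9\right)\right)^{2} = - 1073 \left(-2 + 13\right)^{2} = - 1073 \cdot 11^{2} = \left(-1073\right) 121 = -129833$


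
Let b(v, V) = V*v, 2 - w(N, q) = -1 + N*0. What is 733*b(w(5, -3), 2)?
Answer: 4398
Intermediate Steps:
w(N, q) = 3 (w(N, q) = 2 - (-1 + N*0) = 2 - (-1 + 0) = 2 - 1*(-1) = 2 + 1 = 3)
733*b(w(5, -3), 2) = 733*(2*3) = 733*6 = 4398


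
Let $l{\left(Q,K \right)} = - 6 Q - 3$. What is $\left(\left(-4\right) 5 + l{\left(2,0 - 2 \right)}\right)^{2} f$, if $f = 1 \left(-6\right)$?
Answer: $-7350$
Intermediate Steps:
$l{\left(Q,K \right)} = -3 - 6 Q$
$f = -6$
$\left(\left(-4\right) 5 + l{\left(2,0 - 2 \right)}\right)^{2} f = \left(\left(-4\right) 5 - 15\right)^{2} \left(-6\right) = \left(-20 - 15\right)^{2} \left(-6\right) = \left(-35\right)^{2} \left(-6\right) = 1225 \left(-6\right) = -7350$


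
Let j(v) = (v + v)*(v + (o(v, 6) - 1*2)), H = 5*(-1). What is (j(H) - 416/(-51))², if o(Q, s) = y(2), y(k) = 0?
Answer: 15888196/2601 ≈ 6108.5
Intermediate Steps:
o(Q, s) = 0
H = -5
j(v) = 2*v*(-2 + v) (j(v) = (v + v)*(v + (0 - 1*2)) = (2*v)*(v + (0 - 2)) = (2*v)*(v - 2) = (2*v)*(-2 + v) = 2*v*(-2 + v))
(j(H) - 416/(-51))² = (2*(-5)*(-2 - 5) - 416/(-51))² = (2*(-5)*(-7) - 416*(-1/51))² = (70 + 416/51)² = (3986/51)² = 15888196/2601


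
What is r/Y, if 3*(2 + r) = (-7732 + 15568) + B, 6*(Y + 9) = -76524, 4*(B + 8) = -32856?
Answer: 392/38289 ≈ 0.010238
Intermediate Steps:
B = -8222 (B = -8 + (¼)*(-32856) = -8 - 8214 = -8222)
Y = -12763 (Y = -9 + (⅙)*(-76524) = -9 - 12754 = -12763)
r = -392/3 (r = -2 + ((-7732 + 15568) - 8222)/3 = -2 + (7836 - 8222)/3 = -2 + (⅓)*(-386) = -2 - 386/3 = -392/3 ≈ -130.67)
r/Y = -392/3/(-12763) = -392/3*(-1/12763) = 392/38289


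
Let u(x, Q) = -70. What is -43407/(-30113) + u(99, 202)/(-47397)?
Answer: 294209927/203895123 ≈ 1.4429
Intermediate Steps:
-43407/(-30113) + u(99, 202)/(-47397) = -43407/(-30113) - 70/(-47397) = -43407*(-1/30113) - 70*(-1/47397) = 43407/30113 + 10/6771 = 294209927/203895123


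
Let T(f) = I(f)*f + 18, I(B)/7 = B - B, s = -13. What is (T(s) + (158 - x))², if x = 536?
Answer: 129600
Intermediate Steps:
I(B) = 0 (I(B) = 7*(B - B) = 7*0 = 0)
T(f) = 18 (T(f) = 0*f + 18 = 0 + 18 = 18)
(T(s) + (158 - x))² = (18 + (158 - 1*536))² = (18 + (158 - 536))² = (18 - 378)² = (-360)² = 129600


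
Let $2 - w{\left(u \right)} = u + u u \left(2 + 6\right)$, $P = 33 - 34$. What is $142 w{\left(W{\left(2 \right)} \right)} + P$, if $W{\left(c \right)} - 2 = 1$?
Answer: $-10367$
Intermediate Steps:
$W{\left(c \right)} = 3$ ($W{\left(c \right)} = 2 + 1 = 3$)
$P = -1$
$w{\left(u \right)} = 2 - u - 8 u^{2}$ ($w{\left(u \right)} = 2 - \left(u + u u \left(2 + 6\right)\right) = 2 - \left(u + u u 8\right) = 2 - \left(u + u 8 u\right) = 2 - \left(u + 8 u^{2}\right) = 2 - u - 8 u^{2}$)
$142 w{\left(W{\left(2 \right)} \right)} + P = 142 \left(2 - 3 - 8 \cdot 3^{2}\right) - 1 = 142 \left(2 - 3 - 72\right) - 1 = 142 \left(-73\right) - 1 = -10366 - 1 = -10367$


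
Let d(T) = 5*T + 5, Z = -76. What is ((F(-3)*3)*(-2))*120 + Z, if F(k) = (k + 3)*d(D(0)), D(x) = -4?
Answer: -76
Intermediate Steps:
d(T) = 5 + 5*T
F(k) = -45 - 15*k (F(k) = (k + 3)*(5 + 5*(-4)) = (3 + k)*(5 - 20) = (3 + k)*(-15) = -45 - 15*k)
((F(-3)*3)*(-2))*120 + Z = (((-45 - 15*(-3))*3)*(-2))*120 - 76 = (((-45 + 45)*3)*(-2))*120 - 76 = ((0*3)*(-2))*120 - 76 = (0*(-2))*120 - 76 = 0*120 - 76 = 0 - 76 = -76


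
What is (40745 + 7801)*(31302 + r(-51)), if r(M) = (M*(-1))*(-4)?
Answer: 1509683508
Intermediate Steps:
r(M) = 4*M (r(M) = -M*(-4) = 4*M)
(40745 + 7801)*(31302 + r(-51)) = (40745 + 7801)*(31302 + 4*(-51)) = 48546*(31302 - 204) = 48546*31098 = 1509683508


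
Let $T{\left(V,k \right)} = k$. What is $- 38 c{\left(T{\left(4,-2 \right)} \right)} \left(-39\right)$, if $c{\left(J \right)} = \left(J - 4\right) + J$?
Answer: $-11856$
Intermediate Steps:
$c{\left(J \right)} = -4 + 2 J$ ($c{\left(J \right)} = \left(-4 + J\right) + J = -4 + 2 J$)
$- 38 c{\left(T{\left(4,-2 \right)} \right)} \left(-39\right) = - 38 \left(-4 + 2 \left(-2\right)\right) \left(-39\right) = - 38 \left(-4 - 4\right) \left(-39\right) = \left(-38\right) \left(-8\right) \left(-39\right) = 304 \left(-39\right) = -11856$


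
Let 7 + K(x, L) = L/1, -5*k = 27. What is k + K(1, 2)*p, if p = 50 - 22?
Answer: -727/5 ≈ -145.40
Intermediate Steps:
k = -27/5 (k = -⅕*27 = -27/5 ≈ -5.4000)
p = 28
K(x, L) = -7 + L (K(x, L) = -7 + L/1 = -7 + L*1 = -7 + L)
k + K(1, 2)*p = -27/5 + (-7 + 2)*28 = -27/5 - 5*28 = -27/5 - 140 = -727/5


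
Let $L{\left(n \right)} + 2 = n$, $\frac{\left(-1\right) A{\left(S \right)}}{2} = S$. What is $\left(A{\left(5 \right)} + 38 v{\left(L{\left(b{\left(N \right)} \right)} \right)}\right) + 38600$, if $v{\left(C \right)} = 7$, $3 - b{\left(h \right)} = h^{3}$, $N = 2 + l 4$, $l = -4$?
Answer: $38856$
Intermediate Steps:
$A{\left(S \right)} = - 2 S$
$N = -14$ ($N = 2 - 16 = -14$)
$b{\left(h \right)} = 3 - h^{3}$
$L{\left(n \right)} = -2 + n$
$\left(A{\left(5 \right)} + 38 v{\left(L{\left(b{\left(N \right)} \right)} \right)}\right) + 38600 = \left(\left(-2\right) 5 + 38 \cdot 7\right) + 38600 = \left(-10 + 266\right) + 38600 = 256 + 38600 = 38856$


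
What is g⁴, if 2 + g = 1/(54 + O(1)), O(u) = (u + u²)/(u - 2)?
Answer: 112550881/7311616 ≈ 15.393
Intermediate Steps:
O(u) = (u + u²)/(-2 + u)
g = -103/52 (g = -2 + 1/(54 + 1*(1 + 1)/(-2 + 1)) = -2 + 1/(54 + 1*2/(-1)) = -2 + 1/(54 + 1*(-1)*2) = -2 + 1/(54 - 2) = -2 + 1/52 = -103/52 ≈ -1.9808)
g⁴ = (-103/52)⁴ = 112550881/7311616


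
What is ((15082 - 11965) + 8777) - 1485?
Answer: 10409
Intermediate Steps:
((15082 - 11965) + 8777) - 1485 = (3117 + 8777) - 1485 = 11894 - 1485 = 10409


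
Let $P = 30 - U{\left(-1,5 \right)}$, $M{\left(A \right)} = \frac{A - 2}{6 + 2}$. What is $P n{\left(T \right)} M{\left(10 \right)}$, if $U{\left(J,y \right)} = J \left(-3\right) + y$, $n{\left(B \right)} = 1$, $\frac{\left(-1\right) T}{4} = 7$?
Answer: $22$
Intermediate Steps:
$T = -28$ ($T = \left(-4\right) 7 = -28$)
$M{\left(A \right)} = - \frac{1}{4} + \frac{A}{8}$ ($M{\left(A \right)} = \frac{-2 + A}{8} = \left(-2 + A\right) \frac{1}{8} = - \frac{1}{4} + \frac{A}{8}$)
$U{\left(J,y \right)} = y - 3 J$ ($U{\left(J,y \right)} = - 3 J + y = y - 3 J$)
$P = 22$ ($P = 30 - \left(5 - -3\right) = 30 - \left(5 + 3\right) = 30 - 8 = 22$)
$P n{\left(T \right)} M{\left(10 \right)} = 22 \cdot 1 \left(- \frac{1}{4} + \frac{1}{8} \cdot 10\right) = 22 \left(- \frac{1}{4} + \frac{5}{4}\right) = 22 \cdot 1 = 22$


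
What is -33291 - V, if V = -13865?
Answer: -19426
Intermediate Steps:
-33291 - V = -33291 - 1*(-13865) = -33291 + 13865 = -19426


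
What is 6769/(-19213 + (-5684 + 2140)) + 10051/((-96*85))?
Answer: -40566521/26528160 ≈ -1.5292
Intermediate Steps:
6769/(-19213 + (-5684 + 2140)) + 10051/((-96*85)) = 6769/(-19213 - 3544) + 10051/(-8160) = 6769/(-22757) + 10051*(-1/8160) = 6769*(-1/22757) - 10051/8160 = -967/3251 - 10051/8160 = -40566521/26528160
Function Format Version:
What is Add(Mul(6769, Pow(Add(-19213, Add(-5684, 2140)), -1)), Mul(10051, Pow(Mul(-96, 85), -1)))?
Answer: Rational(-40566521, 26528160) ≈ -1.5292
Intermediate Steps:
Add(Mul(6769, Pow(Add(-19213, Add(-5684, 2140)), -1)), Mul(10051, Pow(Mul(-96, 85), -1))) = Add(Mul(6769, Pow(Add(-19213, -3544), -1)), Mul(10051, Pow(-8160, -1))) = Add(Mul(6769, Pow(-22757, -1)), Mul(10051, Rational(-1, 8160))) = Add(Mul(6769, Rational(-1, 22757)), Rational(-10051, 8160)) = Add(Rational(-967, 3251), Rational(-10051, 8160)) = Rational(-40566521, 26528160)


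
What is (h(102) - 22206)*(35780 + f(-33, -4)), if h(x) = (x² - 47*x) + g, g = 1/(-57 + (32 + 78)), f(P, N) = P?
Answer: -31442596489/53 ≈ -5.9326e+8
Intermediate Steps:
g = 1/53 (g = 1/(-57 + 110) = 1/53 ≈ 0.018868)
h(x) = 1/53 + x² - 47*x (h(x) = (x² - 47*x) + 1/53 = 1/53 + x² - 47*x)
(h(102) - 22206)*(35780 + f(-33, -4)) = ((1/53 + 102² - 47*102) - 22206)*(35780 - 33) = ((1/53 + 10404 - 4794) - 22206)*35747 = (297331/53 - 22206)*35747 = -879587/53*35747 = -31442596489/53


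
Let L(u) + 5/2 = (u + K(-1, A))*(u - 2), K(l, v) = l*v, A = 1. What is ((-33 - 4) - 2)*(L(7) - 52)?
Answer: 1911/2 ≈ 955.50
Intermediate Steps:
L(u) = -5/2 + (-1 + u)*(-2 + u) (L(u) = -5/2 + (u - 1*1)*(u - 2) = -5/2 + (u - 1)*(-2 + u) = -5/2 + (-1 + u)*(-2 + u))
((-33 - 4) - 2)*(L(7) - 52) = ((-33 - 4) - 2)*((-½ + 7² - 3*7) - 52) = (-37 - 2)*((-½ + 49 - 21) - 52) = -39*(55/2 - 52) = -39*(-49/2) = 1911/2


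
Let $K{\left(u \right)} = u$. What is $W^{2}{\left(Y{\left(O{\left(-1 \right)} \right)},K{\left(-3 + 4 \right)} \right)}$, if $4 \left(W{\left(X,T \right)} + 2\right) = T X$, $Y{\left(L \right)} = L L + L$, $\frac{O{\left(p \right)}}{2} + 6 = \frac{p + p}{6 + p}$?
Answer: $\frac{799236}{625} \approx 1278.8$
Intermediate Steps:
$O{\left(p \right)} = -12 + \frac{4 p}{6 + p}$ ($O{\left(p \right)} = -12 + 2 \frac{p + p}{6 + p} = -12 + 2 \frac{2 p}{6 + p} = -12 + \frac{4 p}{6 + p}$)
$Y{\left(L \right)} = L + L^{2}$ ($Y{\left(L \right)} = L^{2} + L = L + L^{2}$)
$W{\left(X,T \right)} = -2 + \frac{T X}{4}$
$W^{2}{\left(Y{\left(O{\left(-1 \right)} \right)},K{\left(-3 + 4 \right)} \right)} = \left(-2 + \frac{\left(-3 + 4\right) \frac{8 \left(-9 - -1\right)}{6 - 1} \left(1 + \frac{8 \left(-9 - -1\right)}{6 - 1}\right)}{4}\right)^{2} = \left(-2 + \frac{1}{4} \cdot 1 \frac{8 \left(-9 + 1\right)}{5} \left(1 + \frac{8 \left(-9 + 1\right)}{5}\right)\right)^{2} = \left(-2 + \frac{1}{4} \cdot 1 \cdot 8 \cdot \frac{1}{5} \left(-8\right) \left(1 + 8 \cdot \frac{1}{5} \left(-8\right)\right)\right)^{2} = \left(-2 + \frac{1}{4} \cdot 1 \left(- \frac{64 \left(1 - \frac{64}{5}\right)}{5}\right)\right)^{2} = \left(-2 + \frac{1}{4} \cdot 1 \left(\left(- \frac{64}{5}\right) \left(- \frac{59}{5}\right)\right)\right)^{2} = \left(-2 + \frac{1}{4} \cdot 1 \cdot \frac{3776}{25}\right)^{2} = \left(-2 + \frac{944}{25}\right)^{2} = \left(\frac{894}{25}\right)^{2} = \frac{799236}{625}$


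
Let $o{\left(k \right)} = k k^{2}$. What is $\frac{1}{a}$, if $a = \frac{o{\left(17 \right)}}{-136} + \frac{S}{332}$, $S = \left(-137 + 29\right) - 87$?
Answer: $- \frac{664}{24377} \approx -0.027239$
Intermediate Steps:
$S = -195$ ($S = -108 - 87 = -195$)
$o{\left(k \right)} = k^{3}$
$a = - \frac{24377}{664}$ ($a = \frac{17^{3}}{-136} - \frac{195}{332} = 4913 \left(- \frac{1}{136}\right) - \frac{195}{332} = - \frac{289}{8} - \frac{195}{332} = - \frac{24377}{664} \approx -36.712$)
$\frac{1}{a} = \frac{1}{- \frac{24377}{664}} = - \frac{664}{24377}$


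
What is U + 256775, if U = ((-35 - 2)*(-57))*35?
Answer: 330590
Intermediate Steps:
U = 73815 (U = -37*(-57)*35 = 2109*35 = 73815)
U + 256775 = 73815 + 256775 = 330590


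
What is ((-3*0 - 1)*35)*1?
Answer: -35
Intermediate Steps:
((-3*0 - 1)*35)*1 = ((0 - 1)*35)*1 = -1*35*1 = -35*1 = -35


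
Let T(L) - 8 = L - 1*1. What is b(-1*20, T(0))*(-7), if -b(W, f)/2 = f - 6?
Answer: 14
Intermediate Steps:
T(L) = 7 + L (T(L) = 8 + (L - 1*1) = 8 + (L - 1) = 8 + (-1 + L) = 7 + L)
b(W, f) = 12 - 2*f (b(W, f) = -2*(f - 6) = -2*(-6 + f) = 12 - 2*f)
b(-1*20, T(0))*(-7) = (12 - 2*(7 + 0))*(-7) = (12 - 2*7)*(-7) = (12 - 14)*(-7) = -2*(-7) = 14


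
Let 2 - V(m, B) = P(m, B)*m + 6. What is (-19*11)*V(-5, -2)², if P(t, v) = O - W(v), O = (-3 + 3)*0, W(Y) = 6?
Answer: -241604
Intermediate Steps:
O = 0 (O = 0*0 = 0)
P(t, v) = -6 (P(t, v) = 0 - 1*6 = 0 - 6 = -6)
V(m, B) = -4 + 6*m (V(m, B) = 2 - (-6*m + 6) = 2 - (6 - 6*m) = 2 + (-6 + 6*m) = -4 + 6*m)
(-19*11)*V(-5, -2)² = (-19*11)*(-4 + 6*(-5))² = -209*(-4 - 30)² = -209*(-34)² = -209*1156 = -241604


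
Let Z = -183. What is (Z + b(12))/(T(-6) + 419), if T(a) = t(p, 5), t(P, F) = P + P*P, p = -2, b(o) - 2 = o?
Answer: -169/421 ≈ -0.40143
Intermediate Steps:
b(o) = 2 + o
t(P, F) = P + P**2
T(a) = 2 (T(a) = -2*(1 - 2) = -2*(-1) = 2)
(Z + b(12))/(T(-6) + 419) = (-183 + (2 + 12))/(2 + 419) = (-183 + 14)/421 = -169*1/421 = -169/421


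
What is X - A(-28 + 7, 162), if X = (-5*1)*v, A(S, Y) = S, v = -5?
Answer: 46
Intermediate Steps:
X = 25 (X = -5*1*(-5) = -5*(-5) = 25)
X - A(-28 + 7, 162) = 25 - (-28 + 7) = 25 - 1*(-21) = 25 + 21 = 46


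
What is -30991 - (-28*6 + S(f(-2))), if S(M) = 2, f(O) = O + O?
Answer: -30825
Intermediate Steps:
f(O) = 2*O
-30991 - (-28*6 + S(f(-2))) = -30991 - (-28*6 + 2) = -30991 - (-168 + 2) = -30991 - 1*(-166) = -30991 + 166 = -30825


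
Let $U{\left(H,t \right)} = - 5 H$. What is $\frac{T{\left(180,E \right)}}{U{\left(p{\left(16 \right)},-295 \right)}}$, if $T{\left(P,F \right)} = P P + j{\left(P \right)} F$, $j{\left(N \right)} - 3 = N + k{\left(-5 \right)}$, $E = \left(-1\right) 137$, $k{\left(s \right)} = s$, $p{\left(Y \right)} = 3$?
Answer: $- \frac{8014}{15} \approx -534.27$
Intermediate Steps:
$E = -137$
$j{\left(N \right)} = -2 + N$ ($j{\left(N \right)} = 3 + \left(N - 5\right) = 3 + \left(-5 + N\right) = -2 + N$)
$T{\left(P,F \right)} = P^{2} + F \left(-2 + P\right)$ ($T{\left(P,F \right)} = P P + \left(-2 + P\right) F = P^{2} + F \left(-2 + P\right)$)
$\frac{T{\left(180,E \right)}}{U{\left(p{\left(16 \right)},-295 \right)}} = \frac{180^{2} - 137 \left(-2 + 180\right)}{\left(-5\right) 3} = \frac{32400 - 24386}{-15} = \left(32400 - 24386\right) \left(- \frac{1}{15}\right) = 8014 \left(- \frac{1}{15}\right) = - \frac{8014}{15}$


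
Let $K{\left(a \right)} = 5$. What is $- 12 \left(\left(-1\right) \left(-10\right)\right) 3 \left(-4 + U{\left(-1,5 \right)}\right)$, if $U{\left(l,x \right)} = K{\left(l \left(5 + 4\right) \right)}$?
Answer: $-360$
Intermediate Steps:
$U{\left(l,x \right)} = 5$
$- 12 \left(\left(-1\right) \left(-10\right)\right) 3 \left(-4 + U{\left(-1,5 \right)}\right) = - 12 \left(\left(-1\right) \left(-10\right)\right) 3 \left(-4 + 5\right) = \left(-12\right) 10 \cdot 3 \cdot 1 = \left(-120\right) 3 = -360$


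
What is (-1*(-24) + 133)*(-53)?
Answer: -8321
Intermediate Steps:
(-1*(-24) + 133)*(-53) = (24 + 133)*(-53) = 157*(-53) = -8321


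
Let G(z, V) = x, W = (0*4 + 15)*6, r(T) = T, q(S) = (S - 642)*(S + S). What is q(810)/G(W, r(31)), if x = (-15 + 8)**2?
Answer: 38880/7 ≈ 5554.3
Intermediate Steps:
q(S) = 2*S*(-642 + S) (q(S) = (-642 + S)*(2*S) = 2*S*(-642 + S))
W = 90 (W = (0 + 15)*6 = 15*6 = 90)
x = 49 (x = (-7)**2 = 49)
G(z, V) = 49
q(810)/G(W, r(31)) = (2*810*(-642 + 810))/49 = (2*810*168)*(1/49) = 272160*(1/49) = 38880/7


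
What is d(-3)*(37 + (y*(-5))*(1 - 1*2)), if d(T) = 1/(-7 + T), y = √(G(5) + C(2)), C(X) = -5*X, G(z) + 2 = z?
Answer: -37/10 - I*√7/2 ≈ -3.7 - 1.3229*I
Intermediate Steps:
G(z) = -2 + z
y = I*√7 (y = √((-2 + 5) - 5*2) = √(3 - 10) = √(-7) = I*√7 ≈ 2.6458*I)
d(-3)*(37 + (y*(-5))*(1 - 1*2)) = (37 + ((I*√7)*(-5))*(1 - 1*2))/(-7 - 3) = (37 + (-5*I*√7)*(1 - 2))/(-10) = -(37 - 5*I*√7*(-1))/10 = -(37 + 5*I*√7)/10 = -37/10 - I*√7/2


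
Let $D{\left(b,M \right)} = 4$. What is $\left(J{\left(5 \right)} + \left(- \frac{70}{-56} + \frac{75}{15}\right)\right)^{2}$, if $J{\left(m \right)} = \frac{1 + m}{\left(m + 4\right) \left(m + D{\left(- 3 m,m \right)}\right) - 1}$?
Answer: $\frac{64009}{1600} \approx 40.006$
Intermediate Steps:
$J{\left(m \right)} = \frac{1 + m}{-1 + \left(4 + m\right)^{2}}$ ($J{\left(m \right)} = \frac{1 + m}{\left(m + 4\right) \left(m + 4\right) - 1} = \frac{1 + m}{\left(4 + m\right) \left(4 + m\right) - 1} = \frac{1 + m}{\left(4 + m\right)^{2} - 1} = \frac{1 + m}{-1 + \left(4 + m\right)^{2}}$)
$\left(J{\left(5 \right)} + \left(- \frac{70}{-56} + \frac{75}{15}\right)\right)^{2} = \left(\frac{1 + 5}{15 + 5^{2} + 8 \cdot 5} + \left(- \frac{70}{-56} + \frac{75}{15}\right)\right)^{2} = \left(\frac{1}{15 + 25 + 40} \cdot 6 + \left(\left(-70\right) \left(- \frac{1}{56}\right) + 75 \cdot \frac{1}{15}\right)\right)^{2} = \left(\frac{1}{80} \cdot 6 + \left(\frac{5}{4} + 5\right)\right)^{2} = \left(\frac{1}{80} \cdot 6 + \frac{25}{4}\right)^{2} = \left(\frac{3}{40} + \frac{25}{4}\right)^{2} = \left(\frac{253}{40}\right)^{2} = \frac{64009}{1600}$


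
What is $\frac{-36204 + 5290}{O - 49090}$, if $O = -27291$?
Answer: $\frac{30914}{76381} \approx 0.40473$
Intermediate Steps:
$\frac{-36204 + 5290}{O - 49090} = \frac{-36204 + 5290}{-27291 - 49090} = - \frac{30914}{-76381} = \left(-30914\right) \left(- \frac{1}{76381}\right) = \frac{30914}{76381}$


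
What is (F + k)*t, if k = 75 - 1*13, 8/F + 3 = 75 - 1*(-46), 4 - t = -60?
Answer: 234368/59 ≈ 3972.3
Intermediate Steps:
t = 64 (t = 4 - 1*(-60) = 4 + 60 = 64)
F = 4/59 (F = 8/(-3 + (75 - 1*(-46))) = 8/(-3 + (75 + 46)) = 8/(-3 + 121) = 8/118 = 8*(1/118) = 4/59 ≈ 0.067797)
k = 62 (k = 75 - 13 = 62)
(F + k)*t = (4/59 + 62)*64 = (3662/59)*64 = 234368/59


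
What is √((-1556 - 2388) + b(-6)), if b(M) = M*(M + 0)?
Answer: 2*I*√977 ≈ 62.514*I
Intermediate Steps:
b(M) = M² (b(M) = M*M = M²)
√((-1556 - 2388) + b(-6)) = √((-1556 - 2388) + (-6)²) = √(-3944 + 36) = √(-3908) = 2*I*√977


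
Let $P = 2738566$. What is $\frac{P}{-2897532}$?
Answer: $- \frac{1369283}{1448766} \approx -0.94514$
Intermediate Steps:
$\frac{P}{-2897532} = \frac{2738566}{-2897532} = 2738566 \left(- \frac{1}{2897532}\right) = - \frac{1369283}{1448766}$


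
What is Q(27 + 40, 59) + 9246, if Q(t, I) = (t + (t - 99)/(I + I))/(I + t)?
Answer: 68738701/7434 ≈ 9246.5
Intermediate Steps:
Q(t, I) = (t + (-99 + t)/(2*I))/(I + t) (Q(t, I) = (t + (-99 + t)/((2*I)))/(I + t) = (t + (-99 + t)*(1/(2*I)))/(I + t) = (t + (-99 + t)/(2*I))/(I + t))
Q(27 + 40, 59) + 9246 = (½)*(-99 + (27 + 40) + 2*59*(27 + 40))/(59*(59 + (27 + 40))) + 9246 = (½)*(1/59)*(-99 + 67 + 2*59*67)/(59 + 67) + 9246 = (½)*(1/59)*(-99 + 67 + 7906)/126 + 9246 = (½)*(1/59)*(1/126)*7874 + 9246 = 3937/7434 + 9246 = 68738701/7434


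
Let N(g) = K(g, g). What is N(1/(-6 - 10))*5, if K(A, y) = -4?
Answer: -20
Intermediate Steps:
N(g) = -4
N(1/(-6 - 10))*5 = -4*5 = -20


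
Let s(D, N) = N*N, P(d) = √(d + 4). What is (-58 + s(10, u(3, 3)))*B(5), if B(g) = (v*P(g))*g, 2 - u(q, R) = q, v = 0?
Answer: 0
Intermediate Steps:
u(q, R) = 2 - q
P(d) = √(4 + d)
s(D, N) = N²
B(g) = 0 (B(g) = (0*√(4 + g))*g = 0*g = 0)
(-58 + s(10, u(3, 3)))*B(5) = (-58 + (2 - 1*3)²)*0 = (-58 + (2 - 3)²)*0 = (-58 + (-1)²)*0 = (-58 + 1)*0 = -57*0 = 0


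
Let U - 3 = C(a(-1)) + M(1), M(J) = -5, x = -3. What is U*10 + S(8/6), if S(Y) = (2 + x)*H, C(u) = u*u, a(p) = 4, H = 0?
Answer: 140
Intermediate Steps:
C(u) = u²
U = 14 (U = 3 + (4² - 5) = 3 + (16 - 5) = 3 + 11 = 14)
S(Y) = 0 (S(Y) = (2 - 3)*0 = -1*0 = 0)
U*10 + S(8/6) = 14*10 + 0 = 140 + 0 = 140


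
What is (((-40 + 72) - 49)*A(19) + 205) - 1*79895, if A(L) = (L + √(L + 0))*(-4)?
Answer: -78398 + 68*√19 ≈ -78102.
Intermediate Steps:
A(L) = -4*L - 4*√L (A(L) = (L + √L)*(-4) = -4*L - 4*√L)
(((-40 + 72) - 49)*A(19) + 205) - 1*79895 = (((-40 + 72) - 49)*(-4*19 - 4*√19) + 205) - 1*79895 = ((32 - 49)*(-76 - 4*√19) + 205) - 79895 = (-17*(-76 - 4*√19) + 205) - 79895 = ((1292 + 68*√19) + 205) - 79895 = (1497 + 68*√19) - 79895 = -78398 + 68*√19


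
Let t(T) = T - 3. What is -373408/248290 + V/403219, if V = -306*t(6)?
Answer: -10770937898/7151088965 ≈ -1.5062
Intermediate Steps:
t(T) = -3 + T
V = -918 (V = -306*(-3 + 6) = -306*3 = -918)
-373408/248290 + V/403219 = -373408/248290 - 918/403219 = -373408*1/248290 - 918*1/403219 = -26672/17735 - 918/403219 = -10770937898/7151088965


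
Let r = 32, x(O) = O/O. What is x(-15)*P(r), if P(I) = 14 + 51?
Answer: 65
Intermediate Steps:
x(O) = 1
P(I) = 65
x(-15)*P(r) = 1*65 = 65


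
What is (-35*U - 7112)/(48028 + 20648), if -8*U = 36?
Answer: -13909/137352 ≈ -0.10127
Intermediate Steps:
U = -9/2 (U = -1/8*36 = -9/2 ≈ -4.5000)
(-35*U - 7112)/(48028 + 20648) = (-35*(-9/2) - 7112)/(48028 + 20648) = (315/2 - 7112)/68676 = -13909/2*1/68676 = -13909/137352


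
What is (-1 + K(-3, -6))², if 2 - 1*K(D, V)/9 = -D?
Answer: 100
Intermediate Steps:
K(D, V) = 18 + 9*D (K(D, V) = 18 - (-9)*D = 18 + 9*D)
(-1 + K(-3, -6))² = (-1 + (18 + 9*(-3)))² = (-1 + (18 - 27))² = (-1 - 9)² = (-10)² = 100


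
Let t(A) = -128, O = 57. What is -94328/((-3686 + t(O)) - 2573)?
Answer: 94328/6387 ≈ 14.769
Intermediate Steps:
-94328/((-3686 + t(O)) - 2573) = -94328/((-3686 - 128) - 2573) = -94328/(-3814 - 2573) = -94328/(-6387) = -94328*(-1/6387) = 94328/6387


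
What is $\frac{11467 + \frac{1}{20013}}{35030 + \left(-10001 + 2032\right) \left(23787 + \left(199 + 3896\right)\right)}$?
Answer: $- \frac{57372268}{1111505149041} \approx -5.1617 \cdot 10^{-5}$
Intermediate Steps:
$\frac{11467 + \frac{1}{20013}}{35030 + \left(-10001 + 2032\right) \left(23787 + \left(199 + 3896\right)\right)} = \frac{11467 + \frac{1}{20013}}{35030 - 7969 \left(23787 + 4095\right)} = \frac{229489072}{20013 \left(35030 - 222191658\right)} = \frac{229489072}{20013 \left(-222156628\right)} = \frac{229489072}{20013} \left(- \frac{1}{222156628}\right) = - \frac{57372268}{1111505149041}$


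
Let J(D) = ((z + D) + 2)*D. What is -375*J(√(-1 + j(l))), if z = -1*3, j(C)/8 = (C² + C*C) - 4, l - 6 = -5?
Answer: 6375 + 375*I*√17 ≈ 6375.0 + 1546.2*I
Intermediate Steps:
l = 1 (l = 6 - 5 = 1)
j(C) = -32 + 16*C² (j(C) = 8*((C² + C*C) - 4) = 8*((C² + C²) - 4) = 8*(2*C² - 4) = 8*(-4 + 2*C²) = -32 + 16*C²)
z = -3
J(D) = D*(-1 + D) (J(D) = ((-3 + D) + 2)*D = (-1 + D)*D = D*(-1 + D))
-375*J(√(-1 + j(l))) = -375*√(-1 + (-32 + 16*1²))*(-1 + √(-1 + (-32 + 16*1²))) = -375*√(-1 + (-32 + 16*1))*(-1 + √(-1 + (-32 + 16*1))) = -375*√(-1 + (-32 + 16))*(-1 + √(-1 + (-32 + 16))) = -375*√(-1 - 16)*(-1 + √(-1 - 16)) = -375*√(-17)*(-1 + √(-17)) = -375*I*√17*(-1 + I*√17)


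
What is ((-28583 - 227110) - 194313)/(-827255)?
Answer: 450006/827255 ≈ 0.54397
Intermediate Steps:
((-28583 - 227110) - 194313)/(-827255) = (-255693 - 194313)*(-1/827255) = -450006*(-1/827255) = 450006/827255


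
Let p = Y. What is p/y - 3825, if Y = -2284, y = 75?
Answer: -289159/75 ≈ -3855.5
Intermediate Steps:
p = -2284
p/y - 3825 = -2284/75 - 3825 = -289159/75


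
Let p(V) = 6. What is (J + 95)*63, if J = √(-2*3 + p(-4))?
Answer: 5985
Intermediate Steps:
J = 0 (J = √(-2*3 + 6) = √(-6 + 6) = √0 = 0)
(J + 95)*63 = (0 + 95)*63 = 95*63 = 5985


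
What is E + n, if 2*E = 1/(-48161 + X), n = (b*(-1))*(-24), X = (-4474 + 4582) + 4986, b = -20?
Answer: -41344321/86134 ≈ -480.00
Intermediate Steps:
X = 5094 (X = 108 + 4986 = 5094)
n = -480 (n = -20*(-1)*(-24) = 20*(-24) = -480)
E = -1/86134 (E = 1/(2*(-48161 + 5094)) = (½)/(-43067) = (½)*(-1/43067) = -1/86134 ≈ -1.1610e-5)
E + n = -1/86134 - 480 = -41344321/86134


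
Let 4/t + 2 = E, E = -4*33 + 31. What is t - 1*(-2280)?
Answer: 234836/103 ≈ 2280.0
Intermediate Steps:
E = -101 (E = -132 + 31 = -101)
t = -4/103 (t = 4/(-2 - 101) = 4/(-103) = 4*(-1/103) = -4/103 ≈ -0.038835)
t - 1*(-2280) = -4/103 - 1*(-2280) = -4/103 + 2280 = 234836/103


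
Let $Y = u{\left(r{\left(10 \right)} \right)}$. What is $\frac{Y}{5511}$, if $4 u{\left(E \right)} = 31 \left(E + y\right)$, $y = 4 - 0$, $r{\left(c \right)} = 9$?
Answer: $\frac{403}{22044} \approx 0.018282$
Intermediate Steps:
$y = 4$ ($y = 4 + 0 = 4$)
$u{\left(E \right)} = 31 + \frac{31 E}{4}$ ($u{\left(E \right)} = \frac{31 \left(E + 4\right)}{4} = \frac{31 \left(4 + E\right)}{4} = \frac{124 + 31 E}{4} = 31 + \frac{31 E}{4}$)
$Y = \frac{403}{4}$ ($Y = 31 + \frac{31}{4} \cdot 9 = 31 + \frac{279}{4} = \frac{403}{4} \approx 100.75$)
$\frac{Y}{5511} = \frac{403}{4 \cdot 5511} = \frac{403}{4} \cdot \frac{1}{5511} = \frac{403}{22044}$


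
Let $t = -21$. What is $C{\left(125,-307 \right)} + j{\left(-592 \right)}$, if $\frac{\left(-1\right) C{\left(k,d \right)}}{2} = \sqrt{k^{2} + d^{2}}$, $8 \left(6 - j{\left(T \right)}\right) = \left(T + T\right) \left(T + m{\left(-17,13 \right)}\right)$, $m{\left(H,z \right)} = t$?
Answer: $-90718 - 2 \sqrt{109874} \approx -91381.0$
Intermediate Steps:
$m{\left(H,z \right)} = -21$
$j{\left(T \right)} = 6 - \frac{T \left(-21 + T\right)}{4}$ ($j{\left(T \right)} = 6 - \frac{\left(T + T\right) \left(T - 21\right)}{8} = 6 - \frac{2 T \left(-21 + T\right)}{8} = 6 - \frac{T \left(-21 + T\right)}{4}$)
$C{\left(k,d \right)} = - 2 \sqrt{d^{2} + k^{2}}$ ($C{\left(k,d \right)} = - 2 \sqrt{k^{2} + d^{2}} = - 2 \sqrt{d^{2} + k^{2}}$)
$C{\left(125,-307 \right)} + j{\left(-592 \right)} = - 2 \sqrt{\left(-307\right)^{2} + 125^{2}} + \left(6 - \frac{\left(-592\right)^{2}}{4} + \frac{21}{4} \left(-592\right)\right) = - 2 \sqrt{94249 + 15625} - 90718 = - 2 \sqrt{109874} - 90718 = -90718 - 2 \sqrt{109874}$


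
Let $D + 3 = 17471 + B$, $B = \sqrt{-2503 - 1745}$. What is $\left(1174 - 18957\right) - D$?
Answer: $-35251 - 6 i \sqrt{118} \approx -35251.0 - 65.177 i$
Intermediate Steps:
$B = 6 i \sqrt{118}$ ($B = \sqrt{-4248} = 6 i \sqrt{118} \approx 65.177 i$)
$D = 17468 + 6 i \sqrt{118}$ ($D = -3 + \left(17471 + 6 i \sqrt{118}\right) = 17468 + 6 i \sqrt{118} \approx 17468.0 + 65.177 i$)
$\left(1174 - 18957\right) - D = \left(1174 - 18957\right) - \left(17468 + 6 i \sqrt{118}\right) = -17783 - \left(17468 + 6 i \sqrt{118}\right) = -35251 - 6 i \sqrt{118}$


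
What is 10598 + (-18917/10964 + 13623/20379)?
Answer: 789243918639/74478452 ≈ 10597.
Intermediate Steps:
10598 + (-18917/10964 + 13623/20379) = 10598 + (-18917*1/10964 + 13623*(1/20379)) = 10598 + (-18917/10964 + 4541/6793) = 10598 - 78715657/74478452 = 789243918639/74478452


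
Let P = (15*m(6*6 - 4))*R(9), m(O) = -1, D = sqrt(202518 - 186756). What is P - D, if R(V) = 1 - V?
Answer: 120 - sqrt(15762) ≈ -5.5468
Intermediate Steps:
D = sqrt(15762) ≈ 125.55
P = 120 (P = (15*(-1))*(1 - 1*9) = -15*(1 - 9) = -15*(-8) = 120)
P - D = 120 - sqrt(15762)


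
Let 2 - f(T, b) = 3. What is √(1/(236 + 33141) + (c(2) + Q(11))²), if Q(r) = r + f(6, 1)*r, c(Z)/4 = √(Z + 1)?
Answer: √53473191569/33377 ≈ 6.9282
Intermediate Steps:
f(T, b) = -1 (f(T, b) = 2 - 1*3 = 2 - 3 = -1)
c(Z) = 4*√(1 + Z) (c(Z) = 4*√(Z + 1) = 4*√(1 + Z))
Q(r) = 0 (Q(r) = r - r = 0)
√(1/(236 + 33141) + (c(2) + Q(11))²) = √(1/(236 + 33141) + (4*√(1 + 2) + 0)²) = √(1/33377 + (4*√3 + 0)²) = √(1/33377 + (4*√3)²) = √(1/33377 + 48) = √(1602097/33377) = √53473191569/33377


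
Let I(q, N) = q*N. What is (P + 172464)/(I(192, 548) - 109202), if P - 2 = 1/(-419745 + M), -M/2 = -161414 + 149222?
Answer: -68186330225/1575908946 ≈ -43.268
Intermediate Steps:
M = 24384 (M = -2*(-161414 + 149222) = -2*(-12192) = 24384)
P = 790721/395361 (P = 2 + 1/(-419745 + 24384) = 2 + 1/(-395361) = 2 - 1/395361 = 790721/395361 ≈ 2.0000)
I(q, N) = N*q
(P + 172464)/(I(192, 548) - 109202) = (790721/395361 + 172464)/(548*192 - 109202) = 68186330225/(395361*(105216 - 109202)) = (68186330225/395361)/(-3986) = (68186330225/395361)*(-1/3986) = -68186330225/1575908946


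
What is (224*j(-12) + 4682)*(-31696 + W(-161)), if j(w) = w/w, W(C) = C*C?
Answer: -28332150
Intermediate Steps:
W(C) = C²
j(w) = 1
(224*j(-12) + 4682)*(-31696 + W(-161)) = (224*1 + 4682)*(-31696 + (-161)²) = (224 + 4682)*(-31696 + 25921) = 4906*(-5775) = -28332150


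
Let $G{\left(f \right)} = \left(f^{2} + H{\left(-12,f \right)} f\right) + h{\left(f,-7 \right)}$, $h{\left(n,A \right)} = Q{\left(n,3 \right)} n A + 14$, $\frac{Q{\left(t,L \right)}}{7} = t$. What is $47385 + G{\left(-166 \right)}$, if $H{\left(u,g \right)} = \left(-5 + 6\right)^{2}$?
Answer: $-1275455$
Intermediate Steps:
$Q{\left(t,L \right)} = 7 t$
$H{\left(u,g \right)} = 1$ ($H{\left(u,g \right)} = 1^{2} = 1$)
$h{\left(n,A \right)} = 14 + 7 A n^{2}$ ($h{\left(n,A \right)} = 7 n n A + 14 = 7 n^{2} A + 14 = 7 A n^{2} + 14 = 14 + 7 A n^{2}$)
$G{\left(f \right)} = 14 + f - 48 f^{2}$ ($G{\left(f \right)} = \left(f^{2} + 1 f\right) + \left(14 + 7 \left(-7\right) f^{2}\right) = \left(f^{2} + f\right) - \left(-14 + 49 f^{2}\right) = \left(f + f^{2}\right) - \left(-14 + 49 f^{2}\right) = 14 + f - 48 f^{2}$)
$47385 + G{\left(-166 \right)} = 47385 - \left(152 + 1322688\right) = 47385 - 1322840 = -1275455$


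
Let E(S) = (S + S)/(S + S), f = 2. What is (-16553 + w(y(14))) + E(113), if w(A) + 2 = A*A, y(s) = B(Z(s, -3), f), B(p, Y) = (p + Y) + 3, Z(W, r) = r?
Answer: -16550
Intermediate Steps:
B(p, Y) = 3 + Y + p (B(p, Y) = (Y + p) + 3 = 3 + Y + p)
E(S) = 1 (E(S) = (2*S)/((2*S)) = (2*S)*(1/(2*S)) = 1)
y(s) = 2 (y(s) = 3 + 2 - 3 = 2)
w(A) = -2 + A² (w(A) = -2 + A*A = -2 + A²)
(-16553 + w(y(14))) + E(113) = (-16553 + (-2 + 2²)) + 1 = (-16553 + (-2 + 4)) + 1 = (-16553 + 2) + 1 = -16551 + 1 = -16550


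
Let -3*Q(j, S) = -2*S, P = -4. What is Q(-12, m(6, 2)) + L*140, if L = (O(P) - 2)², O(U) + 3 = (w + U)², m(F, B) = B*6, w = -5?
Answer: 808648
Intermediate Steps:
m(F, B) = 6*B
O(U) = -3 + (-5 + U)²
L = 5776 (L = ((-3 + (-5 - 4)²) - 2)² = ((-3 + (-9)²) - 2)² = ((-3 + 81) - 2)² = (78 - 2)² = 76² = 5776)
Q(j, S) = 2*S/3 (Q(j, S) = -(-2)*S/3 = 2*S/3)
Q(-12, m(6, 2)) + L*140 = 2*(6*2)/3 + 5776*140 = (⅔)*12 + 808640 = 8 + 808640 = 808648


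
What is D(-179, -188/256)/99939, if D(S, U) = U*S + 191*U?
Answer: -47/533008 ≈ -8.8179e-5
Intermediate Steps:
D(S, U) = 191*U + S*U (D(S, U) = S*U + 191*U = 191*U + S*U)
D(-179, -188/256)/99939 = ((-188/256)*(191 - 179))/99939 = (-188*1/256*12)*(1/99939) = -47/64*12*(1/99939) = -141/16*1/99939 = -47/533008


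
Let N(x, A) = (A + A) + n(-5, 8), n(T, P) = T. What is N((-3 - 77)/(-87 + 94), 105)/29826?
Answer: 205/29826 ≈ 0.0068732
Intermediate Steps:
N(x, A) = -5 + 2*A (N(x, A) = (A + A) - 5 = 2*A - 5 = -5 + 2*A)
N((-3 - 77)/(-87 + 94), 105)/29826 = (-5 + 2*105)/29826 = (-5 + 210)*(1/29826) = 205*(1/29826) = 205/29826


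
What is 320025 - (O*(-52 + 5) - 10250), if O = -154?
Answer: 323037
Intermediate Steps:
320025 - (O*(-52 + 5) - 10250) = 320025 - (-154*(-52 + 5) - 10250) = 320025 - (-154*(-47) - 10250) = 320025 - (7238 - 10250) = 320025 - 1*(-3012) = 320025 + 3012 = 323037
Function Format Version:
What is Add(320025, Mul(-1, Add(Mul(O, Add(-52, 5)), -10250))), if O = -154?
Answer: 323037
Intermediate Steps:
Add(320025, Mul(-1, Add(Mul(O, Add(-52, 5)), -10250))) = Add(320025, Mul(-1, Add(Mul(-154, Add(-52, 5)), -10250))) = Add(320025, Mul(-1, Add(Mul(-154, -47), -10250))) = Add(320025, Mul(-1, Add(7238, -10250))) = Add(320025, Mul(-1, -3012)) = Add(320025, 3012) = 323037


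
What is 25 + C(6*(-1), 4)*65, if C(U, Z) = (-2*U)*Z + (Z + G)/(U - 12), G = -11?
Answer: 57065/18 ≈ 3170.3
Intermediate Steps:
C(U, Z) = (-11 + Z)/(-12 + U) - 2*U*Z (C(U, Z) = (-2*U)*Z + (Z - 11)/(U - 12) = -2*U*Z + (-11 + Z)/(-12 + U) = (-11 + Z)/(-12 + U) - 2*U*Z)
25 + C(6*(-1), 4)*65 = 25 + ((-11 + 4 - 2*4*(6*(-1))² + 24*(6*(-1))*4)/(-12 + 6*(-1)))*65 = 25 + ((-11 + 4 - 2*4*(-6)² + 24*(-6)*4)/(-12 - 6))*65 = 25 + ((-11 + 4 - 2*4*36 - 576)/(-18))*65 = 25 - (-11 + 4 - 288 - 576)/18*65 = 25 - 1/18*(-871)*65 = 25 + (871/18)*65 = 25 + 56615/18 = 57065/18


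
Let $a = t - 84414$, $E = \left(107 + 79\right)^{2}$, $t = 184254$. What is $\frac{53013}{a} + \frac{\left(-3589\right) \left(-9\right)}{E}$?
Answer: $\frac{46842311}{31982080} \approx 1.4646$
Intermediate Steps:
$E = 34596$ ($E = 186^{2} = 34596$)
$a = 99840$ ($a = 184254 - 84414 = 99840$)
$\frac{53013}{a} + \frac{\left(-3589\right) \left(-9\right)}{E} = \frac{53013}{99840} + \frac{\left(-3589\right) \left(-9\right)}{34596} = 53013 \cdot \frac{1}{99840} + 32301 \cdot \frac{1}{34596} = \frac{17671}{33280} + \frac{3589}{3844} = \frac{46842311}{31982080}$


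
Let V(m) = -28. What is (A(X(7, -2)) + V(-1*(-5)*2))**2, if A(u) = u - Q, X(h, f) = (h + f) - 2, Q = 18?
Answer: 1849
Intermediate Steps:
X(h, f) = -2 + f + h (X(h, f) = (f + h) - 2 = -2 + f + h)
A(u) = -18 + u (A(u) = u - 1*18 = u - 18 = -18 + u)
(A(X(7, -2)) + V(-1*(-5)*2))**2 = ((-18 + (-2 - 2 + 7)) - 28)**2 = ((-18 + 3) - 28)**2 = (-15 - 28)**2 = (-43)**2 = 1849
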